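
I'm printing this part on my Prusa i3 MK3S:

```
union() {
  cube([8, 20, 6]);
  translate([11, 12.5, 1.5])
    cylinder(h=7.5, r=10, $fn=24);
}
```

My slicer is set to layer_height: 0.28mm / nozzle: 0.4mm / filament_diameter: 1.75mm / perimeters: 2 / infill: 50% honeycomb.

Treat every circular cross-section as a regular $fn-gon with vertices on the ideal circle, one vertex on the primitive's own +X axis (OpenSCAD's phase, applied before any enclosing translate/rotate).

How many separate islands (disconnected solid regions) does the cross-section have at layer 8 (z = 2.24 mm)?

1

At z = 2.24 mm: the cube (footprint 8×20) is included at this height; the cylinder at (11, 12.5): section is a regular 24-gon, circumradius r=10; Merging all regions: the regions partially overlap (shared area 92.50 mm²), so overlapping operands fuse into one piece — 1 connected region. Overall, the cross-section is a single solid region. Island count = 1.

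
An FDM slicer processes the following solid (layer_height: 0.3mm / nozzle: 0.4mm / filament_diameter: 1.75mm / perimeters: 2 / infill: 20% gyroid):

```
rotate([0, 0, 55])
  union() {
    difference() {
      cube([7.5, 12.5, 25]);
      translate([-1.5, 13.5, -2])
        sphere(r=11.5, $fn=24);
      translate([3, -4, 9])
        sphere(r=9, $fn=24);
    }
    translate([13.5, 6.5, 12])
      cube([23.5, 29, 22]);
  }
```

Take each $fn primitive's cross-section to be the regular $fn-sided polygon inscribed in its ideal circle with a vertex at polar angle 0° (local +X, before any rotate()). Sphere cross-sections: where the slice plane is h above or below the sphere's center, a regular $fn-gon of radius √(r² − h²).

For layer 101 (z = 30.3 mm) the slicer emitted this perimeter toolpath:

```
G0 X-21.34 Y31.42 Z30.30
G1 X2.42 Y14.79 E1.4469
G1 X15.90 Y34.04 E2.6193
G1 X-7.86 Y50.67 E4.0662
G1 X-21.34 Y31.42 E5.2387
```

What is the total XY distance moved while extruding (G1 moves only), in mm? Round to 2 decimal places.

Sum the Euclidean lengths of each G1 segment: total = 105.00 mm.

105.00 mm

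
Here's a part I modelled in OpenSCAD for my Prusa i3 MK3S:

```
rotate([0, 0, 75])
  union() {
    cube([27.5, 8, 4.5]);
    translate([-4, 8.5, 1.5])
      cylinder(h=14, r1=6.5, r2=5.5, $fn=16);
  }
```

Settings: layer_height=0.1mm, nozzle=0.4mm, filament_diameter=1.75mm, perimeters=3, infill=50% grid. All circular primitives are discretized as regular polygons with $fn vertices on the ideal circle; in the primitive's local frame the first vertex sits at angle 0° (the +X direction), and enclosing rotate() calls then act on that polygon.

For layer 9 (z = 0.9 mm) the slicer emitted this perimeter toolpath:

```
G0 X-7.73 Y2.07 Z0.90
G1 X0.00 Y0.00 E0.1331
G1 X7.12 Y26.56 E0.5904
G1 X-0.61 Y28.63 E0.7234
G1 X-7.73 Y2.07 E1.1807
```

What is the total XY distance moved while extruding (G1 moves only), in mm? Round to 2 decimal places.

71.00 mm

Sum the Euclidean lengths of each G1 segment: total = 71.00 mm.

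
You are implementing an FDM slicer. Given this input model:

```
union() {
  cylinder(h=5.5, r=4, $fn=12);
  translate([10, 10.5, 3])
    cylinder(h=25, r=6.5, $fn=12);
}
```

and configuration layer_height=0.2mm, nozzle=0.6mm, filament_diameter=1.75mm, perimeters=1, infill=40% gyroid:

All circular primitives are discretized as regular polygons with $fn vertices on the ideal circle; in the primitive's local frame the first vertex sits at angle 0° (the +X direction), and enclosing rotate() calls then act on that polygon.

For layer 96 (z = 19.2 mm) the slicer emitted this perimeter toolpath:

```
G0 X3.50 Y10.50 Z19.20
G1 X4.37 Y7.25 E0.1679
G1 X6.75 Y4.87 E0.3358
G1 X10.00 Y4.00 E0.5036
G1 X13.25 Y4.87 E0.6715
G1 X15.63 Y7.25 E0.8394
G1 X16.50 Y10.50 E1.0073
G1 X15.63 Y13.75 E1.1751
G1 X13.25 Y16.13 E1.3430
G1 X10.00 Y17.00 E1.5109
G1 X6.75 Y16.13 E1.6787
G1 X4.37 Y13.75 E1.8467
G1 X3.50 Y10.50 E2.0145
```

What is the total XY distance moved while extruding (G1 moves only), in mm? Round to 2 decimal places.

40.38 mm

Sum the Euclidean lengths of each G1 segment: total = 40.38 mm.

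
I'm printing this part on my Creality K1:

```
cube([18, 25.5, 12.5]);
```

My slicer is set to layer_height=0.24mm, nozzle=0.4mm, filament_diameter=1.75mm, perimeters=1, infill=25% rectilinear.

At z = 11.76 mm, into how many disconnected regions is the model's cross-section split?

At z = 11.76 mm: the cube (footprint 18×25.5) is included at this height. The result has 1 disconnected region.

1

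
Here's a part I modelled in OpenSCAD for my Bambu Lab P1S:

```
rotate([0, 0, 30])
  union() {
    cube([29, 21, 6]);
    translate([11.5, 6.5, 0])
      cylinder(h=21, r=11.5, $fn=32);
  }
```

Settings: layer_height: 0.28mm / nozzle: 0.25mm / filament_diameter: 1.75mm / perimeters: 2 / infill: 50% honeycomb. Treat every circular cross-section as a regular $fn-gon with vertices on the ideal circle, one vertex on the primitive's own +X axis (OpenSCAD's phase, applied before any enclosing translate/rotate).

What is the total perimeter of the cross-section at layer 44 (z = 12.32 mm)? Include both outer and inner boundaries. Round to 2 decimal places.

72.14 mm

At z = 12.32 mm: the cube is absent (z outside [0, 6]); the cylinder at (11.5, 6.5): section is a regular 32-gon, circumradius r=11.5 (perimeter = 2·32·11.500·sin(180°/32) = 72.14 mm); Taking the union: only the r=11.5 cylinder at (11.5, 6.5) is present, so the union is just that shape — boundary = 72.14 mm; (rotated 30° about Z; rotation is an isometry so areas/perimeters/island counts are preserved). Overall, the cross-section is a single solid region. Total boundary length (outer) = 72.14 mm.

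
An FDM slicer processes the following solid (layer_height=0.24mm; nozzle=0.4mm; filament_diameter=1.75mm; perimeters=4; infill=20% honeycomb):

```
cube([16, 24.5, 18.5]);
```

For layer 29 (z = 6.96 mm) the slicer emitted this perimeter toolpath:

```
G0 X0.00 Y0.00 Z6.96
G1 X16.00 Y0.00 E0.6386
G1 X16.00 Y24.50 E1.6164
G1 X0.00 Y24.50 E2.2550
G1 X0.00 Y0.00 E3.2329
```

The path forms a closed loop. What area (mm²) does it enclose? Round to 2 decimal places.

392.00 mm²

Apply the shoelace formula to the sequence of (X, Y) vertices; enclosed area = 392.00 mm².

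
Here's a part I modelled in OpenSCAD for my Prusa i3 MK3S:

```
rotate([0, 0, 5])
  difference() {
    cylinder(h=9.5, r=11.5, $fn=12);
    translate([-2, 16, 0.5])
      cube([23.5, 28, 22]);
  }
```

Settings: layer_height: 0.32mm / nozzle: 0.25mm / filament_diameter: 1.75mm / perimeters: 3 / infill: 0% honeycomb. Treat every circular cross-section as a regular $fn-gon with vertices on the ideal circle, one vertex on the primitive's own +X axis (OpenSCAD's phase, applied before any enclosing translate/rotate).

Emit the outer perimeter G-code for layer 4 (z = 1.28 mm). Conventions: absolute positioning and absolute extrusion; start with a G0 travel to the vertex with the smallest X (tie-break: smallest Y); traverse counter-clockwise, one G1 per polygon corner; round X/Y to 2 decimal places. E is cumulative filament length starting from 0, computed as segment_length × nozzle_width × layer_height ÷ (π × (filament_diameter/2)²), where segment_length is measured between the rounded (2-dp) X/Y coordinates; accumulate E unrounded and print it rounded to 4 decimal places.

G0 X-11.46 Y-1.00 Z1.28
G1 X-9.42 Y-6.60 E0.1982
G1 X-4.86 Y-10.42 E0.3961
G1 X1.00 Y-11.46 E0.5940
G1 X6.60 Y-9.42 E0.7923
G1 X10.42 Y-4.86 E0.9901
G1 X11.46 Y1.00 E1.1881
G1 X9.42 Y6.60 E1.3863
G1 X4.86 Y10.42 E1.5841
G1 X-1.00 Y11.46 E1.7821
G1 X-6.60 Y9.42 E1.9803
G1 X-10.42 Y4.86 E2.1782
G1 X-11.46 Y-1.00 E2.3761

At z = 1.28 mm: the r=11.5 cylinder gives a regular 12-gon of circumradius 11.5 (constant along its height); the cube at (-2, 16) is present — its section is the full 23.5×28 rectangle; After the difference (first − rest): starting from the r=11.5 cylinder, the 23.5×28 cube at (-2, 16) misses the remaining region (no effect) — 1 connected region; (whole slice rotated 5° about Z — lengths, areas and connectivity unchanged). The outline is a single polygon with 12 vertices. Extrusion per mm of travel: 0.25 × 0.32 / (π × 0.875²) = 0.033260. Accumulating E over each segment gives final E = 2.3761.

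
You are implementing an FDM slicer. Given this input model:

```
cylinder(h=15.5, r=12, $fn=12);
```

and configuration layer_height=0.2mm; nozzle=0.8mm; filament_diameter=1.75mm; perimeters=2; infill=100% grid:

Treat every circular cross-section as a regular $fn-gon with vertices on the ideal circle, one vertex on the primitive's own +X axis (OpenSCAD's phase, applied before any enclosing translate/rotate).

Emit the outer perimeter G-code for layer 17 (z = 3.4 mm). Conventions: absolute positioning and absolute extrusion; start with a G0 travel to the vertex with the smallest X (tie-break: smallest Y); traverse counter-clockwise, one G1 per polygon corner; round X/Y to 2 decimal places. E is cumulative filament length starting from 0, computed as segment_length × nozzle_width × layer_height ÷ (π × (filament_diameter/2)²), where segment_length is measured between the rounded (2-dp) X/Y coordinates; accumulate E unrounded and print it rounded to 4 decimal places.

At z = 3.4 mm: the r=12 cylinder gives a regular 12-gon of circumradius 12 (constant along its height). The outline is a single polygon with 12 vertices. Extrusion per mm of travel: 0.8 × 0.2 / (π × 0.875²) = 0.066520. Accumulating E over each segment gives final E = 4.9579.

G0 X-12.00 Y0.00 Z3.40
G1 X-10.39 Y-6.00 E0.4132
G1 X-6.00 Y-10.39 E0.8262
G1 X0.00 Y-12.00 E1.2395
G1 X6.00 Y-10.39 E1.6527
G1 X10.39 Y-6.00 E2.0657
G1 X12.00 Y0.00 E2.4789
G1 X10.39 Y6.00 E2.8922
G1 X6.00 Y10.39 E3.3052
G1 X0.00 Y12.00 E3.7184
G1 X-6.00 Y10.39 E4.1316
G1 X-10.39 Y6.00 E4.5446
G1 X-12.00 Y0.00 E4.9579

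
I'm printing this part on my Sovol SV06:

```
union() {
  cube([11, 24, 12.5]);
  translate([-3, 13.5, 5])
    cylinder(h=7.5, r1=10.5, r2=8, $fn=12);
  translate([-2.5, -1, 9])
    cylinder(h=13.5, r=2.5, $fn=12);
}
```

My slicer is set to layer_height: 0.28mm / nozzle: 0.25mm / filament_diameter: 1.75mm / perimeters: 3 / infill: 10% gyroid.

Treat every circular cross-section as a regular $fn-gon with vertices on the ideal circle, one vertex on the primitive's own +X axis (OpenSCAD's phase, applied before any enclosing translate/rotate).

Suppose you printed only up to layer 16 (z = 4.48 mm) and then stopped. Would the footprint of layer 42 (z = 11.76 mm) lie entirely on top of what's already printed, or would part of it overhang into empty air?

Compare the two slices. At z = 4.48: the 11×24 cube contributes its full rectangle (area 264.00 mm²); the cone at (-3, 13.5) does not reach this height (z outside [5, 12.5]); the cylinder at (-2.5, -1) is not intersected at this z (z outside [9, 22.5]); Taking the union: only the 11×24 cube is present, so the union is just that shape — area = 264.00 mm². At z = 11.76: the cube is present — its section is the full 11×24 rectangle (area 264.00 mm²); the cone at (-3, 13.5) contributes a regular 12-gon of circumradius 8.247 (interpolated between r1=10.5 and r2=8 at t=0.901) (area = (12/2)·8.247²·sin(360°/12) = 204.02 mm²); the r=2.5 cylinder at (-2.5, -1) gives a regular 12-gon of circumradius 2.5 (constant along its height) (area = (12/2)·2.500²·sin(360°/12) = 18.75 mm²); Combining (union): the regions partially overlap — summed areas 486.77 mm² minus the doubly-counted overlap 54.94 mm² gives 431.83 mm² — area = 431.83 mm². Checking containment: at z = 11.76 the cross-section extends beyond the z = 4.48 cross-section by about 167.83 mm².

part overhangs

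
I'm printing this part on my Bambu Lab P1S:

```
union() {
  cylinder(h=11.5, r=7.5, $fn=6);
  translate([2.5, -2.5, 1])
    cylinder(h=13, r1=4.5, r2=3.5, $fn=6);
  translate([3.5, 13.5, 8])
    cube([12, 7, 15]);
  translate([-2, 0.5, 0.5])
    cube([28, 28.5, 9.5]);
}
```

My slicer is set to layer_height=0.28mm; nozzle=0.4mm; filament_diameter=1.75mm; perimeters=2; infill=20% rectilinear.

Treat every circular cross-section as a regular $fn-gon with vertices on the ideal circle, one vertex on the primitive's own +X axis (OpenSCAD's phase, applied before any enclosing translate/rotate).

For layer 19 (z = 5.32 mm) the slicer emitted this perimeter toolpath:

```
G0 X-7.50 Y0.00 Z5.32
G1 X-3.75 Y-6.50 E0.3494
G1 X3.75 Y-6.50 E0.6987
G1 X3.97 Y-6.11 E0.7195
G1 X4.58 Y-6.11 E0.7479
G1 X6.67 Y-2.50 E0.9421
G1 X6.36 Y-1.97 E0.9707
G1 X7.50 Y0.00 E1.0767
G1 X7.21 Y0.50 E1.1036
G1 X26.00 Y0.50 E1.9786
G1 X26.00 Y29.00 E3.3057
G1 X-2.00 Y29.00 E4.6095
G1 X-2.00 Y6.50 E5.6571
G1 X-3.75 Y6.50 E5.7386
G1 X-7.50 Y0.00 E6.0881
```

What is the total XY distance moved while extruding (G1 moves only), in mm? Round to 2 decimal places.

130.75 mm

Sum the Euclidean lengths of each G1 segment: total = 130.75 mm.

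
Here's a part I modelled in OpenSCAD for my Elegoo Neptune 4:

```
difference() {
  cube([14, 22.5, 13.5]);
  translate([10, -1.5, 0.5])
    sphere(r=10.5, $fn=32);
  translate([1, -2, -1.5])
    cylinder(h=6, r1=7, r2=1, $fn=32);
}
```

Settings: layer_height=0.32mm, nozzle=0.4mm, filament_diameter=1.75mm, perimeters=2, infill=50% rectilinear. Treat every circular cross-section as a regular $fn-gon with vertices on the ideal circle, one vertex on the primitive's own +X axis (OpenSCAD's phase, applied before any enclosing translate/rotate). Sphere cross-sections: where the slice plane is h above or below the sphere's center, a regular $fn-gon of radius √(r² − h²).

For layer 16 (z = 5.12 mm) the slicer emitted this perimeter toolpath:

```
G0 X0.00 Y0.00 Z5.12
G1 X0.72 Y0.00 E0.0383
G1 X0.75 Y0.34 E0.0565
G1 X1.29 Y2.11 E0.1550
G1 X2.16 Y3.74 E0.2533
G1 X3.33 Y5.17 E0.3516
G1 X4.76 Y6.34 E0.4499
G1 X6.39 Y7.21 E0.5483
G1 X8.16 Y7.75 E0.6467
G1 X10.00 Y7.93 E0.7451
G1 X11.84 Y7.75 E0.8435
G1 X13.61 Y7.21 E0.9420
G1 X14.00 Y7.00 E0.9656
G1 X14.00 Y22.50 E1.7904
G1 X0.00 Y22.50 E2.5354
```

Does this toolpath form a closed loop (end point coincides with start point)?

no

Start point (G0): (0.00, 0.00). End point (last G1): the path does not return to the start — open.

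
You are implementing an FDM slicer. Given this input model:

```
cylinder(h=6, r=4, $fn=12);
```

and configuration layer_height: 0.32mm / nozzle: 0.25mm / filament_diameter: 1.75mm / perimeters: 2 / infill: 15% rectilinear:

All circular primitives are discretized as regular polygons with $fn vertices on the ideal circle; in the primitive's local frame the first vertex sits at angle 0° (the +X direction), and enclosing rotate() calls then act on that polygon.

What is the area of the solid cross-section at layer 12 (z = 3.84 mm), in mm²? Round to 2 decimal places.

48.00 mm²

At z = 3.84 mm: the r=4 cylinder contributes a regular 12-gon of circumradius 4 (area = (12/2)·4.000²·sin(360°/12) = 48.00 mm²). Overall, the cross-section is a single solid region. Net area = 48.00 mm².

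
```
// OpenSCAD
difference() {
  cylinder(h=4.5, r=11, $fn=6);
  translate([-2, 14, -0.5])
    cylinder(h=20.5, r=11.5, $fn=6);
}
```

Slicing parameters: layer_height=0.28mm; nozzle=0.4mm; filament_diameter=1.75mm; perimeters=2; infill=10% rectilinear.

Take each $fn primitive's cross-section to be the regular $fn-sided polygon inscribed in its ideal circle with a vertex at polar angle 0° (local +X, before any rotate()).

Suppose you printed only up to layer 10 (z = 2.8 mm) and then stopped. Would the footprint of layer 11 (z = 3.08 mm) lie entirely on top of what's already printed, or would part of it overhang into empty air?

entirely on top

Compare the two slices. At z = 2.8: the r=11 cylinder contributes a regular 6-gon of circumradius 11 (area = (6/2)·11.000²·sin(360°/6) = 314.37 mm²); the r=11.5 cylinder at (-2, 14) gives a regular 6-gon of circumradius 11.5 (constant along its height) (area = (6/2)·11.500²·sin(360°/6) = 343.60 mm²); After the difference (first − rest): starting from the r=11 cylinder (314.37 mm²), the r=11.5 cylinder at (-2, 14) partially overlaps it — only the 66.88 mm² overlap (of its 343.60 mm²) is removed, clipping the outline — area = 247.49 mm². At z = 3.08: the r=11 cylinder contributes a regular 6-gon of circumradius 11 (area = (6/2)·11.000²·sin(360°/6) = 314.37 mm²); the cylinder at (-2, 14): section is a regular 6-gon, circumradius r=11.5 (area = (6/2)·11.500²·sin(360°/6) = 343.60 mm²); Subtracting the remaining from the first: starting from the r=11 cylinder (314.37 mm²), the r=11.5 cylinder at (-2, 14) partially overlaps it — only the 66.88 mm² overlap (of its 343.60 mm²) is removed, clipping the outline — area = 247.49 mm². Checking containment: the cross-section at z = 3.08 is a subset of the cross-section at z = 2.8.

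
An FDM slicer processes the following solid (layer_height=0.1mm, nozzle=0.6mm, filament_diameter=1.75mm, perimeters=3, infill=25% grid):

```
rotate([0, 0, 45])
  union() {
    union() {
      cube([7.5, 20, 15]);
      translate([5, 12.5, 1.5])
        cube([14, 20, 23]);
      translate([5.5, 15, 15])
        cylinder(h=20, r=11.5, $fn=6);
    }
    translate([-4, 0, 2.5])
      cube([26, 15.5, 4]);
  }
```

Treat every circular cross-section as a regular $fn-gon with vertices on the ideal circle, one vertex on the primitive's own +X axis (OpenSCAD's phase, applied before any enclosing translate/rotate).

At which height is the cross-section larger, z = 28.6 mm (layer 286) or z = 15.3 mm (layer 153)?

layer 153 (z = 15.3 mm)

Layer 286 (z = 28.6): the cube is absent (z outside [0, 15]); the cube at (5, 12.5) is absent (z outside [1.5, 24.5]); the r=11.5 cylinder at (5.5, 15) gives a regular 6-gon of circumradius 11.5 (constant along its height) (area = (6/2)·11.500²·sin(360°/6) = 343.60 mm²); Merging all regions: only the r=11.5 cylinder at (5.5, 15) is present, so the union is just that shape — area = 343.60 mm²; the cube at (-4, 0) does not reach this height (z outside [2.5, 6.5]); Merging all regions: only that combined region is present, so the union is just that shape — area = 343.60 mm²; (whole slice rotated 45° about Z — lengths, areas and connectivity unchanged). So its area = 343.60 mm². Layer 153 (z = 15.3): the cube is not intersected at this z (z outside [0, 15]); the cube at (5, 12.5) (footprint 14×20) is included at this height (area 280.00 mm²); the r=11.5 cylinder at (5.5, 15) contributes a regular 6-gon of circumradius 11.5 (area = (6/2)·11.500²·sin(360°/6) = 343.60 mm²); Combining (union): the regions partially overlap — summed areas 623.60 mm² minus the doubly-counted overlap 119.07 mm² gives 504.52 mm² — area = 504.52 mm²; the cube at (-4, 0) is absent (z outside [2.5, 6.5]); Merging all regions: only the result so far is present, so the union is just that shape — area = 504.52 mm²; (whole slice rotated 45° about Z — lengths, areas and connectivity unchanged). So its area = 504.52 mm². Layer 153 is larger (504.52 vs 343.60 mm²).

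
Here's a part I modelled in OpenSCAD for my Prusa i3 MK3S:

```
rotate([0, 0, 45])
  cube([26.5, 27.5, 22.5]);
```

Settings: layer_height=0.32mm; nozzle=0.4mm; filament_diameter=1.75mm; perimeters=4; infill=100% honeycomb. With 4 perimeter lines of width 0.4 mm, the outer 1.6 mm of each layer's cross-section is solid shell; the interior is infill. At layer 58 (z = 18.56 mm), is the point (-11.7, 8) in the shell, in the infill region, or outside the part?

outside

At z = 18.56 mm: the cube (footprint 26.5×27.5) is included at this height; (whole slice rotated 45° about Z — lengths, areas and connectivity unchanged). Overall, the cross-section is a single solid region. Undo the 45° rotation: the query point maps to (-2.616, 13.930) in the un-rotated model frame. The nearest boundary edge runs (0.00, 27.50)→(0.00, 0.00); distance from the point to it = 2.62 mm. The point is not inside any of the regions above, so it lies outside the cross-section (2.62 mm from the nearest boundary).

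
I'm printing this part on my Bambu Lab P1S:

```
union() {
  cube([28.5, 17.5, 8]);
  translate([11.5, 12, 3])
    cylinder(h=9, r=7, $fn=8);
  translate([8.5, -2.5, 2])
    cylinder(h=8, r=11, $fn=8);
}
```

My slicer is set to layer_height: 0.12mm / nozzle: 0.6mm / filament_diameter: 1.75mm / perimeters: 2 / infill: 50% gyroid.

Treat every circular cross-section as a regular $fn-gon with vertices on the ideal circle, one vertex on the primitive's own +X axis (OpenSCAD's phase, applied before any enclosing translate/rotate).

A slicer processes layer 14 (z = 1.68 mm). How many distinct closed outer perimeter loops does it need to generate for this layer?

At z = 1.68 mm: the cube is present — its section is the full 28.5×17.5 rectangle; the cylinder at (11.5, 12) is not intersected at this z (z outside [3, 12]); the cylinder at (8.5, -2.5) is not intersected at this z (z outside [2, 10]); Taking the union: only the 28.5×17.5 cube is present, so the union is just that shape — 1 connected region. The result has 1 disconnected region.

1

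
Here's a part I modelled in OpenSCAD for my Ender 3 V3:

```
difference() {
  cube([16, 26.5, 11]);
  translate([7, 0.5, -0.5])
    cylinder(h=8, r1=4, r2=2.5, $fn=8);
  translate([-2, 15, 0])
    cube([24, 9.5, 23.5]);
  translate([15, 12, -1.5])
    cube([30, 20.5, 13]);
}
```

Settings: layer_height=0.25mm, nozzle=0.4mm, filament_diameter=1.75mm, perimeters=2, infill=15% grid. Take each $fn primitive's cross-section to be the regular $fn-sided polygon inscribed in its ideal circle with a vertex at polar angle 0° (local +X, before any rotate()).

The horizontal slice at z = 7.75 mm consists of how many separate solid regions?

At z = 7.75 mm: the cube (footprint 16×26.5) is included at this height; the cone at (7, 0.5) is absent (z outside [-0.5, 7.5]); the 24×9.5 cube at (-2, 15) contributes its full rectangle; the 30×20.5 cube at (15, 12) contributes its full rectangle; Subtracting the remaining from the first: starting from the 16×26.5 cube, the 24×9.5 cube at (-2, 15) partially overlaps it — only the 152.00 mm² overlap (of its 228.00 mm²) is removed, clipping the outline; the 30×20.5 cube at (15, 12) partially overlaps it — only the 5.00 mm² overlap (of its 615.00 mm²) is removed, clipping the outline — 2 connected regions. The result has 2 disconnected regions.

2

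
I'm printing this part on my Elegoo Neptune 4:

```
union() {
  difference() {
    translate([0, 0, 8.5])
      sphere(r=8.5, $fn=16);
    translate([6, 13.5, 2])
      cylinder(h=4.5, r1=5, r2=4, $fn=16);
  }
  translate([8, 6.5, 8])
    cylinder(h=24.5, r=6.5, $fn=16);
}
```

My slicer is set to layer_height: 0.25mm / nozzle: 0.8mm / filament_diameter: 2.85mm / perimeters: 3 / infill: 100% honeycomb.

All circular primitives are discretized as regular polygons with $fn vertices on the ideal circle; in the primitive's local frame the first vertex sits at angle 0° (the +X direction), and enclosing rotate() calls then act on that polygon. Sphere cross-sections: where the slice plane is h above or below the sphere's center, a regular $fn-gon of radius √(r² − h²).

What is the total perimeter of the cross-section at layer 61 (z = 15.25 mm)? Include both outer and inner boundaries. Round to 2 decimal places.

62.24 mm

At z = 15.25 mm: the sphere: section is a regular 16-gon, circumradius = √(r²−h²) = √(8.5²−6.75²) = 5.166 (perimeter = 2·16·5.166·sin(180°/16) = 32.25 mm); the cone at (6, 13.5) is not intersected at this z (z outside [2, 6.5]); After the difference (first − rest): none of the subtracted shapes is present at this height, so the r=8.5 sphere is unchanged — boundary = 32.25 mm; the r=6.5 cylinder at (8, 6.5) gives a regular 16-gon of circumradius 6.5 (constant along its height) (perimeter = 2·16·6.500·sin(180°/16) = 40.58 mm); Combining (union): the regions partially overlap (shared area 4.15 mm²), so the edge portions inside another operand are dropped and the merged outline is re-measured after clipping — boundary = 62.24 mm. Overall, the cross-section is a single solid region. Total boundary length (outer) = 62.24 mm.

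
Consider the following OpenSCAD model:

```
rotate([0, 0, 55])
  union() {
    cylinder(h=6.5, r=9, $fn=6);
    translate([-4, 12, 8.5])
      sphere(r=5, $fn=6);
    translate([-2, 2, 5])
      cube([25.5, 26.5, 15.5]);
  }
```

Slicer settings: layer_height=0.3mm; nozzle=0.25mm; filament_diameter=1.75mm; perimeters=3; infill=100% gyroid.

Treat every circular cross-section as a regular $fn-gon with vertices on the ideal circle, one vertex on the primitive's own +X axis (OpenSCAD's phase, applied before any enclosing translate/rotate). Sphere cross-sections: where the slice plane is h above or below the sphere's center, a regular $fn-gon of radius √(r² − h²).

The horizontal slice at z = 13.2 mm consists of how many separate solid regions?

At z = 13.2 mm: the cylinder is not intersected at this z (z outside [0, 6.5]); the r=5 sphere at (-4, 12) contributes a regular 6-gon of circumradius √(5²−4.7²) = 1.706; the cube at (-2, 2) (footprint 25.5×26.5) is included at this height; Taking the union: the 2 present regions are separate (no shared area or edge), so areas and boundary lengths simply add and each stays a separate island — 2 connected regions; (rotated 55° about Z; rotation is an isometry so areas/perimeters/island counts are preserved). The result has 2 disconnected regions.

2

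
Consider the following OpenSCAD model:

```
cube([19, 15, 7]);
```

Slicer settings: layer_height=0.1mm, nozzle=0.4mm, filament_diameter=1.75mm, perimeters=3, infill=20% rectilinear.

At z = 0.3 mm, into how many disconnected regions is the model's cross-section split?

At z = 0.3 mm: the cube is present — its section is the full 19×15 rectangle. The result has 1 disconnected region.

1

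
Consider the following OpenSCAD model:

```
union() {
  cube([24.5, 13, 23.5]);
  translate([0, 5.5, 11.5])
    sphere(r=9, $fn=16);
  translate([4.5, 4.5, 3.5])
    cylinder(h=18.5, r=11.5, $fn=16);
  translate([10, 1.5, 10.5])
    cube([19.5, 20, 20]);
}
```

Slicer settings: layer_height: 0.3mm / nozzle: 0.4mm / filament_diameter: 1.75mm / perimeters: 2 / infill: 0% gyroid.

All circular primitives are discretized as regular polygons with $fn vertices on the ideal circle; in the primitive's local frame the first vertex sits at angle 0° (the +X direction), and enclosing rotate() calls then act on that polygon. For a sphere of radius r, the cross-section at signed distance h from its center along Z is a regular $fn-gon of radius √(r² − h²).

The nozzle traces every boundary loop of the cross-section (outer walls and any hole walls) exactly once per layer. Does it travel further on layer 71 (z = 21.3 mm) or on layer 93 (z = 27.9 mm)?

layer 71 (z = 21.3 mm)

Layer 71 (z = 21.3): the cube is present — its section is the full 24.5×13 rectangle (perimeter 75.00 mm); the sphere at (0, 5.5) is absent (|z−center|=9.800 > r=9); the r=11.5 cylinder at (4.5, 4.5) contributes a regular 16-gon of circumradius 11.5 (perimeter = 2·16·11.500·sin(180°/16) = 71.79 mm); the 19.5×20 cube at (10, 1.5) contributes its full rectangle (perimeter 79.00 mm); Taking the union: the regions partially overlap (shared area 363.00 mm²), so the edge portions inside another operand are dropped and the merged outline is re-measured after clipping — boundary = 117.60 mm. So its perimeter = 117.60 mm. Layer 93 (z = 27.9): the cube does not reach this height (z outside [0, 23.5]); the sphere at (0, 5.5) does not reach this height (|z−center|=16.400 > r=9); the cylinder at (4.5, 4.5) is not intersected at this z (z outside [3.5, 22]); the cube at (10, 1.5) is present — its section is the full 19.5×20 rectangle (perimeter 79.00 mm); Taking the union: only the 19.5×20 cube at (10, 1.5) is present, so the union is just that shape — boundary = 79.00 mm. So its perimeter = 79.00 mm. Layer 71 is larger (117.60 vs 79.00 mm).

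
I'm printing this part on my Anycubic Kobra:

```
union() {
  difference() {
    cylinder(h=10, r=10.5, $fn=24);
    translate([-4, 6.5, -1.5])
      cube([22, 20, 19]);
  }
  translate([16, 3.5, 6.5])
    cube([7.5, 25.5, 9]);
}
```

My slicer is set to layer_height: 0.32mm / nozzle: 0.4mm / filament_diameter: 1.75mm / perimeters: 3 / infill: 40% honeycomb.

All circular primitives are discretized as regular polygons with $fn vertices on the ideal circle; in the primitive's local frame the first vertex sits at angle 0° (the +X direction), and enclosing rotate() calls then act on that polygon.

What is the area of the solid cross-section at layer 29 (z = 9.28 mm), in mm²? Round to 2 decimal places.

At z = 9.28 mm: the cylinder: section is a regular 24-gon, circumradius r=10.5 (area = (24/2)·10.500²·sin(360°/24) = 342.42 mm²); the cube at (-4, 6.5) (footprint 22×20) is included at this height (area 440.00 mm²); Taking the first minus the rest: starting from the r=10.5 cylinder (342.42 mm²), the 22×20 cube at (-4, 6.5) partially overlaps it — only the 37.15 mm² overlap (of its 440.00 mm²) is removed, clipping the outline — area = 305.27 mm²; the 7.5×25.5 cube at (16, 3.5) contributes its full rectangle (area 191.25 mm²); Combining (union): the 2 present regions are separate (no shared area or edge), so areas and boundary lengths simply add and each stays a separate island — area = 496.52 mm². Overall, the cross-section has 2 separate islands. Net area = 496.52 mm².

496.52 mm²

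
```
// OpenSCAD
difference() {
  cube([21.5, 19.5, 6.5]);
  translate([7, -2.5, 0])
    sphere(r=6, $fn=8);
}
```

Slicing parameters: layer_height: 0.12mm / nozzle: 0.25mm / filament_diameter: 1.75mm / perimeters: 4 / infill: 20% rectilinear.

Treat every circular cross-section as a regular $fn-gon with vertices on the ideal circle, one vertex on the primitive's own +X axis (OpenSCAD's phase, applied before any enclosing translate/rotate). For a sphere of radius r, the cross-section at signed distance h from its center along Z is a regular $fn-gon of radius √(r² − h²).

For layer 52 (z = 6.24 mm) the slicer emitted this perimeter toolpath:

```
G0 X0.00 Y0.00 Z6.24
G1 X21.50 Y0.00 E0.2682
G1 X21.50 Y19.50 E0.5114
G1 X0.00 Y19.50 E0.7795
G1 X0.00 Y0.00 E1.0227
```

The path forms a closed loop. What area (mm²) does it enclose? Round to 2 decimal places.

419.25 mm²

Apply the shoelace formula to the sequence of (X, Y) vertices; enclosed area = 419.25 mm².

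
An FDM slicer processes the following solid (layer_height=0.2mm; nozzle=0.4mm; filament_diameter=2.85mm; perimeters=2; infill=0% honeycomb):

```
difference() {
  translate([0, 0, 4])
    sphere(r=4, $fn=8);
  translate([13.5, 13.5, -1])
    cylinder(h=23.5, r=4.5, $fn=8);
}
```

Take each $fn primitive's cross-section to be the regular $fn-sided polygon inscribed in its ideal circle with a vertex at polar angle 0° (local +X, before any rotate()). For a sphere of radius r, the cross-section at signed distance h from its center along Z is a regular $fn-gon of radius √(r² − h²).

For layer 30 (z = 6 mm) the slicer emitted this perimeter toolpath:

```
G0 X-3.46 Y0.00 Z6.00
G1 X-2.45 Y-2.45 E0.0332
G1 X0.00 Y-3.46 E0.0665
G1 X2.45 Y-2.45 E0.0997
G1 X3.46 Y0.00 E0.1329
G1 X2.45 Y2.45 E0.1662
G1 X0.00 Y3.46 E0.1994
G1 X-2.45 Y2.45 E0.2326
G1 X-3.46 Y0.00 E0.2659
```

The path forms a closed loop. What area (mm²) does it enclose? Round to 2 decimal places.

33.91 mm²

Apply the shoelace formula to the sequence of (X, Y) vertices; enclosed area = 33.91 mm².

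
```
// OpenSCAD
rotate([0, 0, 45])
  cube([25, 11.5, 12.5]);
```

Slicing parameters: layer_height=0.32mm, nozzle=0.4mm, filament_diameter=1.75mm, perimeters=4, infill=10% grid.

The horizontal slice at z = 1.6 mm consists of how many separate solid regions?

At z = 1.6 mm: the cube is present — its section is the full 25×11.5 rectangle; (rotated 45° about Z; rotation is an isometry so areas/perimeters/island counts are preserved). The result has 1 disconnected region.

1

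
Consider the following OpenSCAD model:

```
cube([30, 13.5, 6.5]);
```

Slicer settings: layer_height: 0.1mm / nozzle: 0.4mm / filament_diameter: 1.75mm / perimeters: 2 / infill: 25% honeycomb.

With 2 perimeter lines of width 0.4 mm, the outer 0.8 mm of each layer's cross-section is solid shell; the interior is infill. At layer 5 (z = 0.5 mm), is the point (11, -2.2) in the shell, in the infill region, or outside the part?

outside

At z = 0.5 mm: the cube (footprint 30×13.5) is included at this height. Overall, the cross-section is a single solid region. The nearest boundary edge runs (0.00, 0.00)→(30.00, 0.00); distance from the point to it = 2.20 mm. The point is not inside any of the regions above, so it lies outside the cross-section (2.20 mm from the nearest boundary).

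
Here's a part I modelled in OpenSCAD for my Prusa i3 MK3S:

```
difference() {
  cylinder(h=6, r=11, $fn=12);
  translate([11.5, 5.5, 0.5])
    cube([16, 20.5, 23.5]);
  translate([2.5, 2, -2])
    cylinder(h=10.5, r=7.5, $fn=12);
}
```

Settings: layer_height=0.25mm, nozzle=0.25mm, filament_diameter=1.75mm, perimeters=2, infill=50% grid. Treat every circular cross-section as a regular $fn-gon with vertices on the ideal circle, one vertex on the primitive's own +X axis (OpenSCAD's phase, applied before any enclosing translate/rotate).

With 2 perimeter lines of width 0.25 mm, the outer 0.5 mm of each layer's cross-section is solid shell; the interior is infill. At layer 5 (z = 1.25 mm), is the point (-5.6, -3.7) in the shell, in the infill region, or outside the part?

At z = 1.25 mm: the r=11 cylinder contributes a regular 12-gon of circumradius 11; the cube at (11.5, 5.5) (footprint 16×20.5) is included at this height; the r=7.5 cylinder at (2.5, 2) contributes a regular 12-gon of circumradius 7.5; Subtracting the remaining from the first: starting from the r=11 cylinder, the 16×20.5 cube at (11.5, 5.5) misses the remaining region (no effect); the r=7.5 cylinder at (2.5, 2) lies wholly inside it (removes its full 168.75 mm² and its 46.59 mm outline becomes a hole wall) — 1 connected region with 1 hole. Overall, the cross-section is one region with 1 hole. The nearest boundary edge runs (-4.00, -1.75)→(-1.25, -4.50); distance from the point to it = 2.51 mm. The point is inside the cross-section and 2.51 mm from the nearest boundary — more than the 0.5 mm shell width (2 × 0.25), so it's in the infill interior.

infill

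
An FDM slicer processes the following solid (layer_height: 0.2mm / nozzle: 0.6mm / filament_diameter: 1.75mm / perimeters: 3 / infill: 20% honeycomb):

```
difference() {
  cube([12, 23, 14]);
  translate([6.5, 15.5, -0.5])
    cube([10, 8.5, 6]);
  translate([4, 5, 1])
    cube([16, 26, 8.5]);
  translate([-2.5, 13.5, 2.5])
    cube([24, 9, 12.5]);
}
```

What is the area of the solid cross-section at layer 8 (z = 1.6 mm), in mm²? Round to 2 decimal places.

At z = 1.6 mm: the cube is present — its section is the full 12×23 rectangle (area 276.00 mm²); the cube at (6.5, 15.5) (footprint 10×8.5) is included at this height (area 85.00 mm²); the cube at (4, 5) (footprint 16×26) is included at this height (area 416.00 mm²); the cube at (-2.5, 13.5) is absent (z outside [2.5, 15]); After the difference (first − rest): starting from the 12×23 cube (276.00 mm²), the 10×8.5 cube at (6.5, 15.5) partially overlaps it — only the 41.25 mm² overlap (of its 85.00 mm²) is removed, clipping the outline; the 16×26 cube at (4, 5) partially overlaps it — only the 102.75 mm² overlap (of its 416.00 mm²) is removed, clipping the outline — area = 132.00 mm². Overall, the cross-section is a single solid region. Net area = 132.00 mm².

132.00 mm²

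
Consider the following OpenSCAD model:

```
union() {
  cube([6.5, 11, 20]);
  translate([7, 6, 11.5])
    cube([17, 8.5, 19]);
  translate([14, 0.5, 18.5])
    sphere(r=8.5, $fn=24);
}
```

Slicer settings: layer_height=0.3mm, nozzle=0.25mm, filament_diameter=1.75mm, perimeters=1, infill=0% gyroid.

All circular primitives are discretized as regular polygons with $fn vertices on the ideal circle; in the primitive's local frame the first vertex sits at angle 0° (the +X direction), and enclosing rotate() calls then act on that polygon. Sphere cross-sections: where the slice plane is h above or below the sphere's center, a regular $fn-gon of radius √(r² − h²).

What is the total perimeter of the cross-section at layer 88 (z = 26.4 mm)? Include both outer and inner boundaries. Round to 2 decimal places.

At z = 26.4 mm: the cube does not reach this height (z outside [0, 20]); the cube at (7, 6) is present — its section is the full 17×8.5 rectangle (perimeter 51.00 mm); the r=8.5 sphere at (14, 0.5) slices to a regular 24-gon of circumradius 3.137 (√(r²−h²) with h=7.9 from center) (perimeter = 2·24·3.137·sin(180°/24) = 19.65 mm); Taking the union: the 2 present regions are separate (no shared area or edge), so areas and boundary lengths simply add and each stays a separate island — boundary = 70.65 mm. Overall, the cross-section has 2 separate islands. Total boundary length (outer) = 70.65 mm.

70.65 mm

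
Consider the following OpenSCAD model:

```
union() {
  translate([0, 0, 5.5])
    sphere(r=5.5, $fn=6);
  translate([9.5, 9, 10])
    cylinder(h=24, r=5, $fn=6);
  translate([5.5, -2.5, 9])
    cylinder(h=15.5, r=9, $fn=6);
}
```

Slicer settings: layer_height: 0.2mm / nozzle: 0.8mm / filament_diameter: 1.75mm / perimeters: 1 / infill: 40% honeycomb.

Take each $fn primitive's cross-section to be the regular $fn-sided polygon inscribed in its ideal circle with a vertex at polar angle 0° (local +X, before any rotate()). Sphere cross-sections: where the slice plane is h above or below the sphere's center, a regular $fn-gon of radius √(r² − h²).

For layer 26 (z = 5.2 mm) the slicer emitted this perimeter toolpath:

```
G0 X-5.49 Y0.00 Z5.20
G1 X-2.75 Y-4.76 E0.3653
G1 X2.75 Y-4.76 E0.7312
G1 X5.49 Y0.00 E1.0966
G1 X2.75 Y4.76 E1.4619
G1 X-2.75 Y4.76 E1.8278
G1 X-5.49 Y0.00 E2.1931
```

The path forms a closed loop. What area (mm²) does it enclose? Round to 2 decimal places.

78.44 mm²

Apply the shoelace formula to the sequence of (X, Y) vertices; enclosed area = 78.44 mm².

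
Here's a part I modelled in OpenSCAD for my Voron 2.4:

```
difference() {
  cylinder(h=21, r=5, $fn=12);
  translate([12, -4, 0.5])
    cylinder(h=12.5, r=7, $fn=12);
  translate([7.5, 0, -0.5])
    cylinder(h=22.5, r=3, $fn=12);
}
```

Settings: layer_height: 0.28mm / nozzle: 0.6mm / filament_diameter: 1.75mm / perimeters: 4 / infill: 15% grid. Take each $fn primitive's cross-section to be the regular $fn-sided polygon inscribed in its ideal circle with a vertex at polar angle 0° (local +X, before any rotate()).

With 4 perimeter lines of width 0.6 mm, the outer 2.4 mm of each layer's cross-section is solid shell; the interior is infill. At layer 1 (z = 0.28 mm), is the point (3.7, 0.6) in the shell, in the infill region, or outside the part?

At z = 0.28 mm: the r=5 cylinder contributes a regular 12-gon of circumradius 5; the cylinder at (12, -4) is absent (z outside [0.5, 13]); the r=3 cylinder at (7.5, 0) contributes a regular 12-gon of circumradius 3; After the difference (first − rest): starting from the r=5 cylinder, the r=3 cylinder at (7.5, 0) partially overlaps it — only the 0.47 mm² overlap (of its 27.00 mm²) is removed, clipping the outline — 1 connected region. Overall, the cross-section is a single solid region. The nearest boundary edge runs (4.75, 0.93)→(4.50, 0.00); distance from the point to it = 0.93 mm. The point is inside the cross-section, 0.93 mm from the nearest boundary — within the 2.4 mm shell band (4 × 0.6).

shell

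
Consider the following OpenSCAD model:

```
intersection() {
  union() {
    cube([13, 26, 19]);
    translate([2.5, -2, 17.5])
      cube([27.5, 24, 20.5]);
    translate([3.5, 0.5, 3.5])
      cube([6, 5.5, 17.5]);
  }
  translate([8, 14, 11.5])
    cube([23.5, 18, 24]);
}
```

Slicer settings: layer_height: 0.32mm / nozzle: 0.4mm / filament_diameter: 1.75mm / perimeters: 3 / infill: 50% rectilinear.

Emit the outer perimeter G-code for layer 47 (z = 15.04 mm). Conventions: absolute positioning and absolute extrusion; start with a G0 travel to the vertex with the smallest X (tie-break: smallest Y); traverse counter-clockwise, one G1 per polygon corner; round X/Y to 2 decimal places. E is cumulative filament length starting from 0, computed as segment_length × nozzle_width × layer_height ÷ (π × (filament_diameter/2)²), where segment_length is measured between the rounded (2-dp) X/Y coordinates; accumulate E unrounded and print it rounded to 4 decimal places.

At z = 15.04 mm: the cube is present — its section is the full 13×26 rectangle; the cube at (2.5, -2) does not reach this height (z outside [17.5, 38]); the 6×5.5 cube at (3.5, 0.5) contributes its full rectangle; Combining (union): the 6×5.5 cube at (3.5, 0.5) lies entirely inside the 13×26 cube, so the union is just the 13×26 cube — 1 connected region; the cube at (8, 14) is present — its section is the full 23.5×18 rectangle; Keeping only the common overlap: the 23.5×18 cube at (8, 14) partially overlaps that combined region; clipping to the common part keeps 60.00 mm² — 1 connected region. The outline is a single polygon with 4 vertices. Extrusion per mm of travel: 0.4 × 0.32 / (π × 0.875²) = 0.053216. Accumulating E over each segment gives final E = 1.8094.

G0 X8.00 Y14.00 Z15.04
G1 X13.00 Y14.00 E0.2661
G1 X13.00 Y26.00 E0.9047
G1 X8.00 Y26.00 E1.1708
G1 X8.00 Y14.00 E1.8094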